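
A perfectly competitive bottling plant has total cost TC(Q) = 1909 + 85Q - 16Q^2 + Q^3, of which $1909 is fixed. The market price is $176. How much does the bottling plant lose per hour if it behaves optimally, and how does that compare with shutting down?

Profit = -$219 at Q = 13

AVC = 85 - 16Q + Q^2 has its minimum $21 at Q = 8; price $176 clears that bar, so the firm operates.
MC = 85 - 32Q + 3Q^2. Setting P = MC and taking the root on the rising branch gives Q* = 13.
TR = 176·13 = 2288. TC = 1909 + 598 = 2507. Profit = 2288 − 2507 = -$219.
That loss of $219 beats the $1909 the firm would lose by shutting down; producing recovers $1690 of fixed cost.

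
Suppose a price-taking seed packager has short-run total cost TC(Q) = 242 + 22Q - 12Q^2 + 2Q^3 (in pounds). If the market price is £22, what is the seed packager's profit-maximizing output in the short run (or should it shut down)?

Strip out fixed cost: VC = 22Q - 12Q^2 + 2Q^3. Then AVC = 22 - 12Q + 2Q^2 and MC = 22 - 24Q + 6Q^2.
AVC is minimized where dAVC/dQ = -12 + 4Q = 0, at Q = 3; min AVC = 22 - 12·3 + 2·3^2 = £4.
Since P = £22 ≥ min AVC = £4, price covers variable cost and the firm should produce.
Solving P = MC: -24Q + 6Q^2 = 0 ⇒ Q = 0 or 4. On the upward-sloping branch, Q* = 4.
Check: AVC at Q = 4 is £6 ≤ P, so revenue covers variable cost.
Profit = P·Q − TC = 22·4 − 266 = -£178, a loss, but smaller than the £242 fixed cost the firm would lose by shutting down.

Produce at Q = 4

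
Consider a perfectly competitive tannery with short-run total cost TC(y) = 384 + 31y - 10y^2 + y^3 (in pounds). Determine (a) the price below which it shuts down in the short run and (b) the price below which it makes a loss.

Shutdown price = £6; break-even price = £63

Shutdown price = min AVC. AVC = 31 - 10y + y^2, with vertex at y = 5 and minimum £6.
ATC = 384/y + 31 - 10y + y^2. Setting dATC/dy = −384/y^2 − 10 + 2y = 0 gives y = 8 (since 2·8^3 − 10·8^2 = 384).
min ATC = 384/8 + 31 − 10·8 + 8^2 = £63. That is the break-even price.
For £6 ≤ P < £63 the firm produces at a loss; below £6 it shuts down.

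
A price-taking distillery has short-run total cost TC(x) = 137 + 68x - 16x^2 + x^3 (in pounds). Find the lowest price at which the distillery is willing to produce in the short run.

£4 per unit

The firm shuts down when price falls below the minimum of average variable cost. AVC = VC/x = 68 - 16x + x^2.
dAVC/dx = -16 + 2x = 0 gives x = 8. min AVC = 68 - 16·8 + 8^2 = 4.
For P < £4 the firm produces nothing.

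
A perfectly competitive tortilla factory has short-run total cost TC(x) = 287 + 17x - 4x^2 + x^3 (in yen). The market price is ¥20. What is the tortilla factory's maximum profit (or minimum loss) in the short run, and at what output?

AVC = 17 - 4x + x^2; min AVC = ¥13 at x = 2. Since P = ¥20 ≥ min AVC, the firm produces.
With MC = 17 - 8x + 3x^2, P = MC on the upward-sloping part at x* = 3.
TR = 20·3 = 60. TC = 287 + 42 = 329. Profit = 60 − 329 = -¥269.
By producing, the firm covers all variable cost plus ¥18 of fixed cost; shutting down would lose the full ¥287.

Profit = -¥269 at x = 3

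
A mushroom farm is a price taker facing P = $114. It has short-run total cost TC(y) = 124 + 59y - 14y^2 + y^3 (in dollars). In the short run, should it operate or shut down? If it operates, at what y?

Variable cost is VC = 59y - 14y^2 + y^3, so AVC = VC/y = 59 - 14y + y^2 and MC = dTC/dy = 59 - 28y + 3y^2.
AVC hits its minimum where MC = AVC, at y = 7, giving min AVC = 59 - 14·7 + 7^2 = $10.
Because $114 ≥ $10, revenue can cover variable cost; the firm operates.
Set P = MC: 114 = 59 - 28y + 3y^2 → -55 - 28y + 3y^2 = 0. The roots are y = -5/3 and y = 11; the profit-maximizing output is on the rising part of MC, so y* = 11.
Check: AVC at y = 11 is $26 ≤ P, so revenue covers variable cost.
Profit = P·y − TC = 114·11 − 410 = $844.

Produce at y = 11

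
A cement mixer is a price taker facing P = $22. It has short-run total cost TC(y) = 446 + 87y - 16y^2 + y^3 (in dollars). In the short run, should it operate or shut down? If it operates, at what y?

Shut down

From TC, MC = TC'(y) = 87 - 32y + 3y^2 and AVC = VC/y = 87 - 16y + y^2.
The AVC parabola has its vertex at y = 16/2 = 8, where AVC = 87 - 16·8 + 8^2 = $23.
Since P = $22 < min AVC = $23, price fails to cover variable cost at any output.
Best response: produce nothing and absorb the $446 fixed cost.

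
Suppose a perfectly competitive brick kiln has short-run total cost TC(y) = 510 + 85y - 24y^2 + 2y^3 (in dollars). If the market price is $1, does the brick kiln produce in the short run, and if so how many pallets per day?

Shut down

Variable cost is VC = 85y - 24y^2 + 2y^3, so AVC = VC/y = 85 - 24y + 2y^2 and MC = dTC/dy = 85 - 48y + 6y^2.
AVC is minimized where dAVC/dy = -24 + 4y = 0, at y = 6; min AVC = 85 - 24·6 + 2·6^2 = $13.
With P < min AVC ($1 < $13), every unit sold adds to the loss.
The firm minimizes its loss by shutting down and losing only its fixed cost of $510.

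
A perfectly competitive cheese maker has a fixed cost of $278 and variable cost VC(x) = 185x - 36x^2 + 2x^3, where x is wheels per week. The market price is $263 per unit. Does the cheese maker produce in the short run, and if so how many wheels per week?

Produce at x = 13

Variable cost is VC = 185x - 36x^2 + 2x^3, so AVC = VC/x = 185 - 36x + 2x^2 and MC = dTC/dx = 185 - 72x + 6x^2.
AVC is minimized where dAVC/dx = -36 + 4x = 0, at x = 9; min AVC = 185 - 36·9 + 2·9^2 = $23.
Because $263 ≥ $23, revenue can cover variable cost; the firm operates.
P = MC gives -78 - 72x + 6x^2 = 0, with roots -1 and 13. Take the larger (rising MC): x* = 13.
Check: AVC at x = 13 is $55 ≤ P, so revenue covers variable cost.
Profit = P·x − TC = 263·13 − 993 = $2426.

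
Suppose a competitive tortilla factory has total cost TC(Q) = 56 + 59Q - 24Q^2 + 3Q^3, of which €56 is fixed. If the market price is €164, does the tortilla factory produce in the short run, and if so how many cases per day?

Strip out fixed cost: VC = 59Q - 24Q^2 + 3Q^3. Then AVC = 59 - 24Q + 3Q^2 and MC = 59 - 48Q + 9Q^2.
The AVC parabola has its vertex at Q = 24/6 = 4, where AVC = 59 - 24·4 + 3·4^2 = €11.
Since P = €164 ≥ min AVC = €11, price covers variable cost and the firm should produce.
Solving P = MC: -105 - 48Q + 9Q^2 = 0 ⇒ Q = -5/3 or 7. On the upward-sloping branch, Q* = 7.
Check: AVC at Q = 7 is €38 ≤ P, so revenue covers variable cost.
Profit = P·Q − TC = 164·7 − 322 = €826.

Produce at Q = 7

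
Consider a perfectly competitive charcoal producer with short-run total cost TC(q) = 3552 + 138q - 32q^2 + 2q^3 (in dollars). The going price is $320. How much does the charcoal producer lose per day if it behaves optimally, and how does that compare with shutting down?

AVC = 138 - 32q + 2q^2 has its minimum $10 at q = 8; price $320 clears that bar, so the firm operates.
With MC = 138 - 64q + 6q^2, P = MC on the upward-sloping part at q* = 13.
TR = 320·13 = 4160. TC = 3552 + 780 = 4332. Profit = 4160 − 4332 = -$172.
Shutting down would mean losing the fixed cost of $3552, so operating at a loss of $172 is better by $3380.

Profit = -$172 at q = 13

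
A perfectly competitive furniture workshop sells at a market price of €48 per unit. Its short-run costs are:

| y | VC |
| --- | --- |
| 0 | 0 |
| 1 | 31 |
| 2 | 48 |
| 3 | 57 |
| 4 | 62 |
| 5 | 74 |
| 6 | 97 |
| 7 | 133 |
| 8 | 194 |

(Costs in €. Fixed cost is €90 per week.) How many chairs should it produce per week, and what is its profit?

y = 7; profit = €113

Profit at each row (π = 48y − TC): y=0: -90; y=1: -73; y=2: -42; y=3: -3; y=4: 40; y=5: 76; y=6: 101; y=7: 113; y=8: 100.
Profit is maximized at y = 7. AVC there is 133/7 = €19 ≤ P, so producing beats shutting down (which would give -€90).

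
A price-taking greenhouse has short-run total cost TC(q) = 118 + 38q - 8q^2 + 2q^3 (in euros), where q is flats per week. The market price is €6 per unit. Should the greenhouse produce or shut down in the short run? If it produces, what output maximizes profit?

Strip out fixed cost: VC = 38q - 8q^2 + 2q^3. Then AVC = 38 - 8q + 2q^2 and MC = 38 - 16q + 6q^2.
AVC is minimized where dAVC/dq = -8 + 4q = 0, at q = 2; min AVC = 38 - 8·2 + 2·2^2 = €30.
P = €6 lies below min AVC = €30; no output level covers variable cost.
Shutting down limits the loss to fixed cost, €118.

Shut down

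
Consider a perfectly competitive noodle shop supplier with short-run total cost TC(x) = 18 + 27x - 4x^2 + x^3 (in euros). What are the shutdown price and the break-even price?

Shutdown price = €23; break-even price = €30

Shutdown price = min AVC. AVC = 27 - 4x + x^2, with vertex at x = 2 and minimum €23.
ATC = 18/x + 27 - 4x + x^2. Setting dATC/dx = −18/x^2 − 4 + 2x = 0 gives x = 3 (since 2·3^3 − 4·3^2 = 18).
min ATC = 18/3 + 27 − 4·3 + 3^2 = €30. That is the break-even price.
For €23 ≤ P < €30 the firm produces at a loss; below €23 it shuts down.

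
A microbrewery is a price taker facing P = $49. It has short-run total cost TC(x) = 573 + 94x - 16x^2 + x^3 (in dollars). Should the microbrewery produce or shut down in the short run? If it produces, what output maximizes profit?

Variable cost is VC = 94x - 16x^2 + x^3, so AVC = VC/x = 94 - 16x + x^2 and MC = dTC/dx = 94 - 32x + 3x^2.
The AVC parabola has its vertex at x = 16/2 = 8, where AVC = 94 - 16·8 + 8^2 = $30.
Because $49 ≥ $30, revenue can cover variable cost; the firm operates.
Solving P = MC: 45 - 32x + 3x^2 = 0 ⇒ x = 5/3 or 9. On the upward-sloping branch, x* = 9.
Check: AVC at x = 9 is $31 ≤ P, so revenue covers variable cost.
Profit = P·x − TC = 49·9 − 852 = -$411, a loss, but smaller than the $573 fixed cost the firm would lose by shutting down.

Produce at x = 9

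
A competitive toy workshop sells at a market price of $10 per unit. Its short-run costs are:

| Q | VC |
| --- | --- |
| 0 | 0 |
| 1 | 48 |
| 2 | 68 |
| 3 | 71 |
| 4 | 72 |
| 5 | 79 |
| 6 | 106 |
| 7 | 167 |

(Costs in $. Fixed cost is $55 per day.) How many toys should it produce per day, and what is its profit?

Compute π = P·Q − TC at each output: Q=0: -55; Q=1: -93; Q=2: -103; Q=3: -96; Q=4: -87; Q=5: -84; Q=6: -101; Q=7: -152.
Profit is highest at Q = 0. Equivalently, the lowest AVC in the table is 79/5 ≈ $15.80 at Q = 5, and P = $10 falls below it — price never covers variable cost, so the firm shuts down and loses only its fixed cost.

Q = 0 (shut down); profit = -$55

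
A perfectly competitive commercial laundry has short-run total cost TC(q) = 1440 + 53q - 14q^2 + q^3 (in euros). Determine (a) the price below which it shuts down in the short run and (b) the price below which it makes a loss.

Shutdown price = €4; break-even price = €149

Shutdown price = min AVC. AVC = 53 - 14q + q^2, with vertex at q = 7 and minimum €4.
ATC = 1440/q + 53 - 14q + q^2. Setting dATC/dq = −1440/q^2 − 14 + 2q = 0 gives q = 12 (since 2·12^3 − 14·12^2 = 1440).
min ATC = 1440/12 + 53 − 14·12 + 12^2 = €149. That is the break-even price.
Between these two prices the firm operates at a loss; above €149 it earns a profit.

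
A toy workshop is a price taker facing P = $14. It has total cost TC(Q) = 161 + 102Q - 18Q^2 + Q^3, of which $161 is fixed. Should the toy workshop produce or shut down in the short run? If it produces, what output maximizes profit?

Variable cost is VC = 102Q - 18Q^2 + Q^3, so AVC = VC/Q = 102 - 18Q + Q^2 and MC = dTC/dQ = 102 - 36Q + 3Q^2.
AVC hits its minimum where MC = AVC, at Q = 9, giving min AVC = 102 - 18·9 + 9^2 = $21.
Since P = $14 < min AVC = $21, price fails to cover variable cost at any output.
The firm minimizes its loss by shutting down and losing only its fixed cost of $161.

Shut down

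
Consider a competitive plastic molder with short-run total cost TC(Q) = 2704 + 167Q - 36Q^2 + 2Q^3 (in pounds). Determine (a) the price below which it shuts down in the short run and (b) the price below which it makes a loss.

Shutdown price = min AVC. AVC = 167 - 36Q + 2Q^2, with vertex at Q = 9 and minimum £5.
ATC = 2704/Q + 167 - 36Q + 2Q^2. Setting dATC/dQ = −2704/Q^2 − 36 + 4Q = 0 gives Q = 13 (since 4·13^3 − 36·13^2 = 2704).
min ATC = 2704/13 + 167 − 36·13 + 2·13^2 = £245. That is the break-even price.
For £5 ≤ P < £245 the firm produces at a loss; below £5 it shuts down.

Shutdown price = £5; break-even price = £245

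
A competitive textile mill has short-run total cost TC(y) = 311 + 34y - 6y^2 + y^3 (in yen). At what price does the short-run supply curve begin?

¥25 per unit

The firm shuts down when price falls below the minimum of average variable cost. AVC = VC/y = 34 - 6y + y^2.
At the minimum of AVC, MC = AVC. MC = 34 - 12y + 3y^2; setting MC = AVC gives 2y^2 - 6y = 0, so y = 3. min AVC = 25.
So the shutdown price is ¥25.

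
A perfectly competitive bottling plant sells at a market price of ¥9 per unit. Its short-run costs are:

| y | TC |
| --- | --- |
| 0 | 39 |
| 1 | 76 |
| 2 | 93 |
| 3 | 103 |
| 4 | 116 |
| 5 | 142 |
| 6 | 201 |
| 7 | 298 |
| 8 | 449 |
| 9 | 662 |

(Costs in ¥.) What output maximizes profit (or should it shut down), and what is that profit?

Compute π = P·y − TC at each output: y=0: -39; y=1: -67; y=2: -75; y=3: -76; y=4: -80; y=5: -97; y=6: -147; y=7: -235; y=8: -377; y=9: -581.
Profit is highest at y = 0. Equivalently, the lowest AVC in the table is 77/4 ≈ ¥19.25 at y = 4, and P = ¥9 falls below it — price never covers variable cost, so the firm shuts down and loses only its fixed cost.

y = 0 (shut down); profit = -¥39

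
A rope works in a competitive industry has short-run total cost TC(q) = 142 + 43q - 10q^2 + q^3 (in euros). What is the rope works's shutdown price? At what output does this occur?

The firm shuts down when price falls below the minimum of average variable cost. AVC = VC/q = 43 - 10q + q^2.
dAVC/dq = -10 + 2q = 0 gives q = 5. min AVC = 43 - 10·5 + 5^2 = 18.
The firm shuts down for any P below €18.

€18 per unit, at q = 5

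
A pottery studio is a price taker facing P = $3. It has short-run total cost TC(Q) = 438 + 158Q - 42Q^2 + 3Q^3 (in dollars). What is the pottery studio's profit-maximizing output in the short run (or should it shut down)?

Shut down

From TC, MC = TC'(Q) = 158 - 84Q + 9Q^2 and AVC = VC/Q = 158 - 42Q + 3Q^2.
AVC is minimized where dAVC/dQ = -42 + 6Q = 0, at Q = 7; min AVC = 158 - 42·7 + 3·7^2 = $11.
P = $3 lies below min AVC = $11; no output level covers variable cost.
Shutting down limits the loss to fixed cost, $438.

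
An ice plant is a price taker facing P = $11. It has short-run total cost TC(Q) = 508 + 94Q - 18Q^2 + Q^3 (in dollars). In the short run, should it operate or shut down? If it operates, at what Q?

Strip out fixed cost: VC = 94Q - 18Q^2 + Q^3. Then AVC = 94 - 18Q + Q^2 and MC = 94 - 36Q + 3Q^2.
AVC hits its minimum where MC = AVC, at Q = 9, giving min AVC = 94 - 18·9 + 9^2 = $13.
P = $11 lies below min AVC = $13; no output level covers variable cost.
Shutting down limits the loss to fixed cost, $508.

Shut down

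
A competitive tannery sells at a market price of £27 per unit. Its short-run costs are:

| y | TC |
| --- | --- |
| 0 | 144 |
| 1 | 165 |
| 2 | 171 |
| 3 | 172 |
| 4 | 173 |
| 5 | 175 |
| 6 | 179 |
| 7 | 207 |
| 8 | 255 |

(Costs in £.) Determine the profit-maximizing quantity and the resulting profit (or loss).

Tabulate TR − TC: y=0: -144; y=1: -138; y=2: -117; y=3: -91; y=4: -65; y=5: -40; y=6: -17; y=7: -18; y=8: -39.
Profit is maximized at y = 6. AVC there is 35/6 = £5.83 ≤ P, so producing beats shutting down (which would give -£144).

y = 6; profit = -£17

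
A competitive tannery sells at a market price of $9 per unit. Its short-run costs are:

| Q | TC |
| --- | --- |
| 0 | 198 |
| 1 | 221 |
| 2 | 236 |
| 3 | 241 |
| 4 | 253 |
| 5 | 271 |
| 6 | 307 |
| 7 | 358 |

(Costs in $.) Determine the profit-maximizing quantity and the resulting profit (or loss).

Tabulate TR − TC: Q=0: -198; Q=1: -212; Q=2: -218; Q=3: -214; Q=4: -217; Q=5: -226; Q=6: -253; Q=7: -295.
Profit is highest at Q = 0. Equivalently, the lowest AVC in the table is 55/4 ≈ $13.75 at Q = 4, and P = $9 falls below it — price never covers variable cost, so the firm shuts down and loses only its fixed cost.

Q = 0 (shut down); profit = -$198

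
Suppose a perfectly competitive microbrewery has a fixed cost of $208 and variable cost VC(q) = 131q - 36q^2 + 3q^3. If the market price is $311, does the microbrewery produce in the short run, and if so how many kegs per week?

Variable cost is VC = 131q - 36q^2 + 3q^3, so AVC = VC/q = 131 - 36q + 3q^2 and MC = dTC/dq = 131 - 72q + 9q^2.
AVC hits its minimum where MC = AVC, at q = 6, giving min AVC = 131 - 36·6 + 3·6^2 = $23.
P = $311 exceeds min AVC = $23, so the firm stays open.
Set P = MC: 311 = 131 - 72q + 9q^2 → -180 - 72q + 9q^2 = 0. The roots are q = -2 and q = 10; the profit-maximizing output is on the rising part of MC, so q* = 10.
Check: AVC at q = 10 is $71 ≤ P, so revenue covers variable cost.
Profit = P·q − TC = 311·10 − 918 = $2192.

Produce at q = 10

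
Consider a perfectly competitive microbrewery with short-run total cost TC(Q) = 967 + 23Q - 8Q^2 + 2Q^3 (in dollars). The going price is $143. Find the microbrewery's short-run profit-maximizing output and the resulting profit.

AVC = 23 - 8Q + 2Q^2 has its minimum $15 at Q = 2; price $143 clears that bar, so the firm operates.
With MC = 23 - 16Q + 6Q^2, P = MC on the upward-sloping part at Q* = 6.
TR = 143·6 = 858. TC = 967 + 282 = 1249. Profit = 858 − 1249 = -$391.
Shutting down would mean losing the fixed cost of $967, so operating at a loss of $391 is better by $576.

Profit = -$391 at Q = 6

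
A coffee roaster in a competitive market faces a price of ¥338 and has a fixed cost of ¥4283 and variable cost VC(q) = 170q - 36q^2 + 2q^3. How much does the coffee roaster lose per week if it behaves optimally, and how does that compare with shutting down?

Profit = -¥363 at q = 14

AVC = 170 - 36q + 2q^2 has its minimum ¥8 at q = 9; price ¥338 clears that bar, so the firm operates.
With MC = 170 - 72q + 6q^2, P = MC on the upward-sloping part at q* = 14.
TR = 338·14 = 4732. TC = 4283 + 812 = 5095. Profit = 4732 − 5095 = -¥363.
By producing, the firm covers all variable cost plus ¥3920 of fixed cost; shutting down would lose the full ¥4283.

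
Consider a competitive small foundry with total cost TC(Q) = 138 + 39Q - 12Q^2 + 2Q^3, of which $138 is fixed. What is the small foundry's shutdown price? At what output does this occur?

$21 per unit, at Q = 3

Short-run supply begins at min AVC. From VC = 39Q - 12Q^2 + 2Q^3, AVC = 39 - 12Q + 2Q^2.
At the minimum of AVC, MC = AVC. MC = 39 - 24Q + 6Q^2; setting MC = AVC gives 4Q^2 - 12Q = 0, so Q = 3. min AVC = 21.
The firm shuts down for any P below $21.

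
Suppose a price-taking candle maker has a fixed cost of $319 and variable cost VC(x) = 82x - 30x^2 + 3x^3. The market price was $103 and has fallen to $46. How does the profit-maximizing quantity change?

AVC = 82 - 30x + 3x^2, minimized at x = 5 where min AVC = $7. MC = 82 - 60x + 9x^2.
At P = $103 ≥ min AVC, set P = MC on the rising branch: x = 7.
At P = $46 ≥ min AVC, set P = MC: x = 6. The firm stays open but cuts output.

Output falls from 7 to 6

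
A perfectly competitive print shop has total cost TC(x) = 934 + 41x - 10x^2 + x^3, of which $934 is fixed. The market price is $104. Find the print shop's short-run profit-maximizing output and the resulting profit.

Profit = -$286 at x = 9

AVC = 41 - 10x + x^2 has its minimum $16 at x = 5; price $104 clears that bar, so the firm operates.
With MC = 41 - 20x + 3x^2, P = MC on the upward-sloping part at x* = 9.
TR = 104·9 = 936. TC = 934 + 288 = 1222. Profit = 936 − 1222 = -$286.
By producing, the firm covers all variable cost plus $648 of fixed cost; shutting down would lose the full $934.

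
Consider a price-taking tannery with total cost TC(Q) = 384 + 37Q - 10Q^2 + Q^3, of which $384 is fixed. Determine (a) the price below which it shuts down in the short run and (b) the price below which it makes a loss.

Shutdown price = $12; break-even price = $69

AVC = 37 - 10Q + Q^2; minimized at Q = 5, giving min AVC = $12. That is the shutdown price.
ATC = 384/Q + 37 - 10Q + Q^2. Setting dATC/dQ = −384/Q^2 − 10 + 2Q = 0 gives Q = 8 (since 2·8^3 − 10·8^2 = 384).
min ATC = 384/8 + 37 − 10·8 + 8^2 = $69. That is the break-even price.
For $12 ≤ P < $69 the firm produces at a loss; below $12 it shuts down.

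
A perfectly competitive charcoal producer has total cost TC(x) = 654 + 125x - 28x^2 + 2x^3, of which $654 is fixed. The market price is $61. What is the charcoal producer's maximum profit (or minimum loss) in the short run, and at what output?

AVC = 125 - 28x + 2x^2 has its minimum $27 at x = 7; price $61 clears that bar, so the firm operates.
MC = 125 - 56x + 6x^2. Setting P = MC and taking the root on the rising branch gives x* = 8.
TR = 61·8 = 488. TC = 654 + 232 = 886. Profit = 488 − 886 = -$398.
That loss of $398 beats the $654 the firm would lose by shutting down; producing recovers $256 of fixed cost.

Profit = -$398 at x = 8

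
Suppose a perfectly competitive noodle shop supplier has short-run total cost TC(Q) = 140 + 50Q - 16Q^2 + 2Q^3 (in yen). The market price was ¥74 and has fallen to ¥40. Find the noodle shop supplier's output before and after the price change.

MC = 50 - 32Q + 6Q^2; the shutdown threshold is min AVC = ¥18 (at Q = 4).
With P = ¥74 above the shutdown price, P = MC gives Q = 6.
At P = ¥40 ≥ min AVC, set P = MC: Q = 5. The firm stays open but cuts output.

Output falls from 6 to 5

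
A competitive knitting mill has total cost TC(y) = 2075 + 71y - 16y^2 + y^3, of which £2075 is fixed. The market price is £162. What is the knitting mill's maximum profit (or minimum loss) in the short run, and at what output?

Profit = -£385 at y = 13

AVC = 71 - 16y + y^2 has its minimum £7 at y = 8; price £162 clears that bar, so the firm operates.
With MC = 71 - 32y + 3y^2, P = MC on the upward-sloping part at y* = 13.
TR = 162·13 = 2106. TC = 2075 + 416 = 2491. Profit = 2106 − 2491 = -£385.
That loss of £385 beats the £2075 the firm would lose by shutting down; producing recovers £1690 of fixed cost.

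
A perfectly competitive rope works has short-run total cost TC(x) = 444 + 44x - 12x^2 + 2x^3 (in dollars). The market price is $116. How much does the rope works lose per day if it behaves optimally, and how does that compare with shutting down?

AVC = 44 - 12x + 2x^2 has its minimum $26 at x = 3; price $116 clears that bar, so the firm operates.
MC = 44 - 24x + 6x^2. Setting P = MC and taking the root on the rising branch gives x* = 6.
TR = 116·6 = 696. TC = 444 + 264 = 708. Profit = 696 − 708 = -$12.
Shutting down would mean losing the fixed cost of $444, so operating at a loss of $12 is better by $432.

Profit = -$12 at x = 6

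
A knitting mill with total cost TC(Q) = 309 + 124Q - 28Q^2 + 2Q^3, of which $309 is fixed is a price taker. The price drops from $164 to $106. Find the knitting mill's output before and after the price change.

MC = 124 - 56Q + 6Q^2; the shutdown threshold is min AVC = $26 (at Q = 7).
With P = $164 above the shutdown price, P = MC gives Q = 10.
At P = $106 ≥ min AVC, set P = MC: Q = 9. The firm stays open but cuts output.

Output falls from 10 to 9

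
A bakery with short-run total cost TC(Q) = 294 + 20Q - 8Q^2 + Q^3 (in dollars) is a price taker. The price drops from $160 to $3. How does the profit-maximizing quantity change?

Output falls from 10 to 0 (the firm shuts down)

AVC = 20 - 8Q + Q^2, minimized at Q = 4 where min AVC = $4. MC = 20 - 16Q + 3Q^2.
At P = $160 ≥ min AVC, set P = MC on the rising branch: Q = 10.
At P = $3 < min AVC = $4, price no longer covers variable cost at any output, so the firm shuts down: Q = 0.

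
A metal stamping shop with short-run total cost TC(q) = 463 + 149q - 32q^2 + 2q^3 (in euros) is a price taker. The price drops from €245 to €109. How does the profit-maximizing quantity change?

Output falls from 12 to 10

AVC = 149 - 32q + 2q^2, minimized at q = 8 where min AVC = €21. MC = 149 - 64q + 6q^2.
With P = €245 above the shutdown price, P = MC gives q = 12.
At P = €109 ≥ min AVC, set P = MC: q = 10. The firm stays open but cuts output.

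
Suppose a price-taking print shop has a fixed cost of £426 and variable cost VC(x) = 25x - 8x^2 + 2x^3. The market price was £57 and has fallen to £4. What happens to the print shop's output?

MC = 25 - 16x + 6x^2; the shutdown threshold is min AVC = £17 (at x = 2).
With P = £57 above the shutdown price, P = MC gives x = 4.
At P = £4 < min AVC = £17, price no longer covers variable cost at any output, so the firm shuts down: x = 0.

Output falls from 4 to 0 (the firm shuts down)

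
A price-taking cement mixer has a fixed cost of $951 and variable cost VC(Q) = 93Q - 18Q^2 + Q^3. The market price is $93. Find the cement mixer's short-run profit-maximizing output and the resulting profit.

AVC = 93 - 18Q + Q^2; min AVC = $12 at Q = 9. Since P = $93 ≥ min AVC, the firm produces.
With MC = 93 - 36Q + 3Q^2, P = MC on the upward-sloping part at Q* = 12.
TR = 93·12 = 1116. TC = 951 + 252 = 1203. Profit = 1116 − 1203 = -$87.
Shutting down would mean losing the fixed cost of $951, so operating at a loss of $87 is better by $864.

Profit = -$87 at Q = 12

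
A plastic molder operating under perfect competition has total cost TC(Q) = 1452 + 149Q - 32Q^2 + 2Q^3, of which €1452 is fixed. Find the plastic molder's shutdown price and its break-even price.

AVC = 149 - 32Q + 2Q^2; minimized at Q = 8, giving min AVC = €21. That is the shutdown price.
ATC = 1452/Q + 149 - 32Q + 2Q^2. Setting dATC/dQ = −1452/Q^2 − 32 + 4Q = 0 gives Q = 11 (since 4·11^3 − 32·11^2 = 1452).
min ATC = 1452/11 + 149 − 32·11 + 2·11^2 = €171. That is the break-even price.
Between these two prices the firm operates at a loss; above €171 it earns a profit.

Shutdown price = €21; break-even price = €171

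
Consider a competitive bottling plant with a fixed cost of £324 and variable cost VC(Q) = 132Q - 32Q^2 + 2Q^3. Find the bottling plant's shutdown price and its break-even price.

Shutdown price = min AVC. AVC = 132 - 32Q + 2Q^2, with vertex at Q = 8 and minimum £4.
ATC = 324/Q + 132 - 32Q + 2Q^2. Setting dATC/dQ = −324/Q^2 − 32 + 4Q = 0 gives Q = 9 (since 4·9^3 − 32·9^2 = 324).
min ATC = 324/9 + 132 − 32·9 + 2·9^2 = £42. That is the break-even price.
Between these two prices the firm operates at a loss; above £42 it earns a profit.

Shutdown price = £4; break-even price = £42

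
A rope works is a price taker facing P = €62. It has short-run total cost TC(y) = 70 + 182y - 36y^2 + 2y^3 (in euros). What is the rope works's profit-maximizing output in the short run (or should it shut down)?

Produce at y = 10

From TC, MC = TC'(y) = 182 - 72y + 6y^2 and AVC = VC/y = 182 - 36y + 2y^2.
AVC is minimized where dAVC/dy = -36 + 4y = 0, at y = 9; min AVC = 182 - 36·9 + 2·9^2 = €20.
Since P = €62 ≥ min AVC = €20, price covers variable cost and the firm should produce.
Set P = MC: 62 = 182 - 72y + 6y^2 → 120 - 72y + 6y^2 = 0. The roots are y = 2 and y = 10; the profit-maximizing output is on the rising part of MC, so y* = 10.
Check: AVC at y = 10 is €22 ≤ P, so revenue covers variable cost.
Profit = P·y − TC = 62·10 − 290 = €330.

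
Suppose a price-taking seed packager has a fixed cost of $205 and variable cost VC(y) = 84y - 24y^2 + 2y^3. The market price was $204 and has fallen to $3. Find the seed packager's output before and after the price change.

MC = 84 - 48y + 6y^2; the shutdown threshold is min AVC = $12 (at y = 6).
With P = $204 above the shutdown price, P = MC gives y = 10.
At P = $3 < min AVC = $12, price no longer covers variable cost at any output, so the firm shuts down: y = 0.

Output falls from 10 to 0 (the firm shuts down)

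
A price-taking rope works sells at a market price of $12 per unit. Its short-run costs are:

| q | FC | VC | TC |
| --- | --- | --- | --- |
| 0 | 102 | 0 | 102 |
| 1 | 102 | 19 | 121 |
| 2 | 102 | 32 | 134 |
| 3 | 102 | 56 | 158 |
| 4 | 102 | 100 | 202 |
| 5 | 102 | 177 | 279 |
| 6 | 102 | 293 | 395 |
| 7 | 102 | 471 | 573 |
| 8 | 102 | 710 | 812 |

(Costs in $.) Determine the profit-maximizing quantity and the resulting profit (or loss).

Tabulate TR − TC: q=0: -102; q=1: -109; q=2: -110; q=3: -122; q=4: -154; q=5: -219; q=6: -323; q=7: -489; q=8: -716.
Profit is highest at q = 0. Equivalently, the lowest AVC in the table is 32/2 ≈ $16 at q = 2, and P = $12 falls below it — price never covers variable cost, so the firm shuts down and loses only its fixed cost.

q = 0 (shut down); profit = -$102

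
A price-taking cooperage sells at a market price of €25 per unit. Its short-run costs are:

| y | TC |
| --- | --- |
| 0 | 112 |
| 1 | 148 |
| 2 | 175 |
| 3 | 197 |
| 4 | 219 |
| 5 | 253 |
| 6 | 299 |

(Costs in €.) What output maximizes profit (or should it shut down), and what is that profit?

y = 0 (shut down); profit = -€112

Tabulate TR − TC: y=0: -112; y=1: -123; y=2: -125; y=3: -122; y=4: -119; y=5: -128; y=6: -149.
Profit is highest at y = 0. Equivalently, the lowest AVC in the table is 107/4 ≈ €26.75 at y = 4, and P = €25 falls below it — price never covers variable cost, so the firm shuts down and loses only its fixed cost.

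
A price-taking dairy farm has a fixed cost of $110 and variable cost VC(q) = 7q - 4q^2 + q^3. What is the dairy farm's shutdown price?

Short-run supply begins at min AVC. From VC = 7q - 4q^2 + q^3, AVC = 7 - 4q + q^2.
dAVC/dq = -4 + 2q = 0 gives q = 2. min AVC = 7 - 4·2 + 2^2 = 3.
For P < $3 the firm produces nothing.

$3 per unit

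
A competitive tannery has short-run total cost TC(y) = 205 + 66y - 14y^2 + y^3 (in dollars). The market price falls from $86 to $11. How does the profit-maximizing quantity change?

MC = 66 - 28y + 3y^2; the shutdown threshold is min AVC = $17 (at y = 7).
At P = $86 ≥ min AVC, set P = MC on the rising branch: y = 10.
At P = $11 < min AVC = $17, price no longer covers variable cost at any output, so the firm shuts down: y = 0.

Output falls from 10 to 0 (the firm shuts down)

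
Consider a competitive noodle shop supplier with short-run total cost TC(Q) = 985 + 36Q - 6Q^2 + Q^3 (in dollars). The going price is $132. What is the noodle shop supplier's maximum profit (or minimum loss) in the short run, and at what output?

Profit = -$345 at Q = 8

AVC = 36 - 6Q + Q^2; min AVC = $27 at Q = 3. Since P = $132 ≥ min AVC, the firm produces.
With MC = 36 - 12Q + 3Q^2, P = MC on the upward-sloping part at Q* = 8.
TR = 132·8 = 1056. TC = 985 + 416 = 1401. Profit = 1056 − 1401 = -$345.
That loss of $345 beats the $985 the firm would lose by shutting down; producing recovers $640 of fixed cost.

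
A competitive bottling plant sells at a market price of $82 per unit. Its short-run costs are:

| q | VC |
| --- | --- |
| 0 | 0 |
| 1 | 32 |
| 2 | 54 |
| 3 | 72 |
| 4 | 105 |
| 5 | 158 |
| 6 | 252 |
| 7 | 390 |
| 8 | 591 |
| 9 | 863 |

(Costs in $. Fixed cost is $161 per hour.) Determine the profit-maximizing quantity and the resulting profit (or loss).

Compute π = P·q − TC at each output: q=0: -161; q=1: -111; q=2: -51; q=3: 13; q=4: 62; q=5: 91; q=6: 79; q=7: 23; q=8: -96; q=9: -286.
Profit is maximized at q = 5. AVC there is 158/5 = $31.60 ≤ P, so producing beats shutting down (which would give -$161).

q = 5; profit = $91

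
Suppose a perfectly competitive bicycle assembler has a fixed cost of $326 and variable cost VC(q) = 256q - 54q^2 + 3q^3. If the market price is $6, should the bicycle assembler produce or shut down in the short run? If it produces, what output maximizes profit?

From TC, MC = TC'(q) = 256 - 108q + 9q^2 and AVC = VC/q = 256 - 54q + 3q^2.
AVC is minimized where dAVC/dq = -54 + 6q = 0, at q = 9; min AVC = 256 - 54·9 + 3·9^2 = $13.
P = $6 lies below min AVC = $13; no output level covers variable cost.
Shutting down limits the loss to fixed cost, $326.

Shut down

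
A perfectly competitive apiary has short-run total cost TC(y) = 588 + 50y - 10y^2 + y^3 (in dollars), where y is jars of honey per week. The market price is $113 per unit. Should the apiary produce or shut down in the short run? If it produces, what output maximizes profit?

Produce at y = 9

Variable cost is VC = 50y - 10y^2 + y^3, so AVC = VC/y = 50 - 10y + y^2 and MC = dTC/dy = 50 - 20y + 3y^2.
AVC hits its minimum where MC = AVC, at y = 5, giving min AVC = 50 - 10·5 + 5^2 = $25.
P = $113 exceeds min AVC = $25, so the firm stays open.
Solving P = MC: -63 - 20y + 3y^2 = 0 ⇒ y = -7/3 or 9. On the upward-sloping branch, y* = 9.
Check: AVC at y = 9 is $41 ≤ P, so revenue covers variable cost.
Profit = P·y − TC = 113·9 − 957 = $60.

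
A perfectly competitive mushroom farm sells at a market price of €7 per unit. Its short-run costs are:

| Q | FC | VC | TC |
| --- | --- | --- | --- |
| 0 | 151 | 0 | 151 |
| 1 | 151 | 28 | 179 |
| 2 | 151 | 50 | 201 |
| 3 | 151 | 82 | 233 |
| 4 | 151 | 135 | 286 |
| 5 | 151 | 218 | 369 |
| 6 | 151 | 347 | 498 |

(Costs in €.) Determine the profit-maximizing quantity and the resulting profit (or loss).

Tabulate TR − TC: Q=0: -151; Q=1: -172; Q=2: -187; Q=3: -212; Q=4: -258; Q=5: -334; Q=6: -456.
Profit is highest at Q = 0. Equivalently, the lowest AVC in the table is 50/2 ≈ €25 at Q = 2, and P = €7 falls below it — price never covers variable cost, so the firm shuts down and loses only its fixed cost.

Q = 0 (shut down); profit = -€151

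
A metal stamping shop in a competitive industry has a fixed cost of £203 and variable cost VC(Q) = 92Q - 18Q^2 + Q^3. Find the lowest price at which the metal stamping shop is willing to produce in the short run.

The firm shuts down when price falls below the minimum of average variable cost. AVC = VC/Q = 92 - 18Q + Q^2.
At the minimum of AVC, MC = AVC. MC = 92 - 36Q + 3Q^2; setting MC = AVC gives 2Q^2 - 18Q = 0, so Q = 9. min AVC = 11.
The firm shuts down for any P below £11.

£11 per unit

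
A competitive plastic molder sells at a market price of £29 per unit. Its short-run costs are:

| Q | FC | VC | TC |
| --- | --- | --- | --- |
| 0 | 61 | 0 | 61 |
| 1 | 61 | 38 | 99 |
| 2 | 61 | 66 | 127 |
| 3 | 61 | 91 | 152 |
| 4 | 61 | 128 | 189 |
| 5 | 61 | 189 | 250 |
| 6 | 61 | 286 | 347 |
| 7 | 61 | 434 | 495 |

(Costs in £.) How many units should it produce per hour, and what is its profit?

Q = 0 (shut down); profit = -£61

Tabulate TR − TC: Q=0: -61; Q=1: -70; Q=2: -69; Q=3: -65; Q=4: -73; Q=5: -105; Q=6: -173; Q=7: -292.
Profit is highest at Q = 0. Equivalently, the lowest AVC in the table is 91/3 ≈ £30.33 at Q = 3, and P = £29 falls below it — price never covers variable cost, so the firm shuts down and loses only its fixed cost.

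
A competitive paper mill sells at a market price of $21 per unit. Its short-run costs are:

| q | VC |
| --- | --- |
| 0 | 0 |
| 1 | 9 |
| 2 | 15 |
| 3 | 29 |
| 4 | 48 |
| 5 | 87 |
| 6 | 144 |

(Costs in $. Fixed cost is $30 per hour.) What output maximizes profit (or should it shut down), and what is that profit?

Compute π = P·q − TC at each output: q=0: -30; q=1: -18; q=2: -3; q=3: 4; q=4: 6; q=5: -12; q=6: -48.
Profit is maximized at q = 4. AVC there is 48/4 = $12 ≤ P, so producing beats shutting down (which would give -$30).

q = 4; profit = $6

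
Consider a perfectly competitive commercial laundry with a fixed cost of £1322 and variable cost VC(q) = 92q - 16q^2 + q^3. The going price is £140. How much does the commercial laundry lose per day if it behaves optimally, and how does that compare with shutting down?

AVC = 92 - 16q + q^2; min AVC = £28 at q = 8. Since P = £140 ≥ min AVC, the firm produces.
With MC = 92 - 32q + 3q^2, P = MC on the upward-sloping part at q* = 12.
TR = 140·12 = 1680. TC = 1322 + 528 = 1850. Profit = 1680 − 1850 = -£170.
Shutting down would mean losing the fixed cost of £1322, so operating at a loss of £170 is better by £1152.

Profit = -£170 at q = 12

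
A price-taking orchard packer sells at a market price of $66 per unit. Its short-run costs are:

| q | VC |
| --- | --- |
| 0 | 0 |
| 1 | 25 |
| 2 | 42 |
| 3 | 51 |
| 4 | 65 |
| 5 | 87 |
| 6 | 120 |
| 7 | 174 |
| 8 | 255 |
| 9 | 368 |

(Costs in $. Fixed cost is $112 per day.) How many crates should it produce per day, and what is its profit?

Compute π = P·q − TC at each output: q=0: -112; q=1: -71; q=2: -22; q=3: 35; q=4: 87; q=5: 131; q=6: 164; q=7: 176; q=8: 161; q=9: 114.
Profit is maximized at q = 7. AVC there is 174/7 = $24.86 ≤ P, so producing beats shutting down (which would give -$112).

q = 7; profit = $176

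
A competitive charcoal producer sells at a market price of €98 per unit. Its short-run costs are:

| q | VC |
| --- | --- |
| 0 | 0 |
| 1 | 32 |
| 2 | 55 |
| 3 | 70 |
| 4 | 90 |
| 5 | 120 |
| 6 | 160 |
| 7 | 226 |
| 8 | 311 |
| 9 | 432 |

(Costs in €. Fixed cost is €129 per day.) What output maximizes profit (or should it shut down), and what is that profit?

q = 8; profit = €344

Tabulate TR − TC: q=0: -129; q=1: -63; q=2: 12; q=3: 95; q=4: 173; q=5: 241; q=6: 299; q=7: 331; q=8: 344; q=9: 321.
Profit is maximized at q = 8. AVC there is 311/8 = €38.88 ≤ P, so producing beats shutting down (which would give -€129).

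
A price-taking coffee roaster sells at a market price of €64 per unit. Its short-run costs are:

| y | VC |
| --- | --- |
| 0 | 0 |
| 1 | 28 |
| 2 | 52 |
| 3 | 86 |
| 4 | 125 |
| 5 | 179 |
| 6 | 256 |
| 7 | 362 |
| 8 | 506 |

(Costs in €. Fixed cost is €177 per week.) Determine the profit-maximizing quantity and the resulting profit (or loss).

y = 5; profit = -€36

Tabulate TR − TC: y=0: -177; y=1: -141; y=2: -101; y=3: -71; y=4: -46; y=5: -36; y=6: -49; y=7: -91; y=8: -171.
Profit is maximized at y = 5. AVC there is 179/5 = €35.80 ≤ P, so producing beats shutting down (which would give -€177).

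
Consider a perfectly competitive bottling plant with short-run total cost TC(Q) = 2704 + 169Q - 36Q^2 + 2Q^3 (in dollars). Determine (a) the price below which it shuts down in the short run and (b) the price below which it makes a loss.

Shutdown price = $7; break-even price = $247

Shutdown price = min AVC. AVC = 169 - 36Q + 2Q^2, with vertex at Q = 9 and minimum $7.
ATC = 2704/Q + 169 - 36Q + 2Q^2. Setting dATC/dQ = −2704/Q^2 − 36 + 4Q = 0 gives Q = 13 (since 4·13^3 − 36·13^2 = 2704).
min ATC = 2704/13 + 169 − 36·13 + 2·13^2 = $247. That is the break-even price.
For $7 ≤ P < $247 the firm produces at a loss; below $7 it shuts down.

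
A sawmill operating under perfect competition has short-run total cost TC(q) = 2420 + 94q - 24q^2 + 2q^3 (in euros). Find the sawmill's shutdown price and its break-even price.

Shutdown price = min AVC. AVC = 94 - 24q + 2q^2, with vertex at q = 6 and minimum €22.
ATC = 2420/q + 94 - 24q + 2q^2. Setting dATC/dq = −2420/q^2 − 24 + 4q = 0 gives q = 11 (since 4·11^3 − 24·11^2 = 2420).
min ATC = 2420/11 + 94 − 24·11 + 2·11^2 = €292. That is the break-even price.
For €22 ≤ P < €292 the firm produces at a loss; below €22 it shuts down.

Shutdown price = €22; break-even price = €292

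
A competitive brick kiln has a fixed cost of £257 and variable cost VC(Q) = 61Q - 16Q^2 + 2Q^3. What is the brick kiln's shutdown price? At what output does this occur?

The shutdown price is the minimum of AVC. VC = 61Q - 16Q^2 + 2Q^3, so AVC = 61 - 16Q + 2Q^2.
dAVC/dQ = -16 + 4Q = 0 gives Q = 4. min AVC = 61 - 16·4 + 2·4^2 = 29.
The firm shuts down for any P below £29.

£29 per unit, at Q = 4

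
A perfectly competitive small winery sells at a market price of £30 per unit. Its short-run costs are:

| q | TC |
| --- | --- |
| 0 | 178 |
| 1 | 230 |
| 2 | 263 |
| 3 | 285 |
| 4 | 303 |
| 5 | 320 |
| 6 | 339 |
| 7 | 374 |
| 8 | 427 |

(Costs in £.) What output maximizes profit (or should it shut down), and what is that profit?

q = 6; profit = -£159

Compute π = P·q − TC at each output: q=0: -178; q=1: -200; q=2: -203; q=3: -195; q=4: -183; q=5: -170; q=6: -159; q=7: -164; q=8: -187.
Profit is maximized at q = 6. AVC there is 161/6 = £26.83 ≤ P, so producing beats shutting down (which would give -£178).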